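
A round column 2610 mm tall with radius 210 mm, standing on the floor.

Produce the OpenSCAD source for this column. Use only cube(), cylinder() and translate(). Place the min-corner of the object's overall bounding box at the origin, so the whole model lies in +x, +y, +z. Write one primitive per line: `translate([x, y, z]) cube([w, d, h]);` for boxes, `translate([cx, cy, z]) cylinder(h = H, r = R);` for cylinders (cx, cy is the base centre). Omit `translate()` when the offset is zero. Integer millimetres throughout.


translate([210, 210, 0]) cylinder(h = 2610, r = 210);


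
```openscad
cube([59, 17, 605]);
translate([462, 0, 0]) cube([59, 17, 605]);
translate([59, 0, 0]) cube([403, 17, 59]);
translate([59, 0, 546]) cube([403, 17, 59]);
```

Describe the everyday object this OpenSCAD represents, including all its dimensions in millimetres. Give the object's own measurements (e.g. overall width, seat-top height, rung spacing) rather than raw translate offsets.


A rectangular picture frame lying in the x–z plane (depth along y). The opening is 403 mm wide (x) by 487 mm tall (z), surrounded by a border 59 mm wide on all four sides. The frame is 17 mm deep and is made of two full-height vertical stiles with two horizontal rails fitted between them.


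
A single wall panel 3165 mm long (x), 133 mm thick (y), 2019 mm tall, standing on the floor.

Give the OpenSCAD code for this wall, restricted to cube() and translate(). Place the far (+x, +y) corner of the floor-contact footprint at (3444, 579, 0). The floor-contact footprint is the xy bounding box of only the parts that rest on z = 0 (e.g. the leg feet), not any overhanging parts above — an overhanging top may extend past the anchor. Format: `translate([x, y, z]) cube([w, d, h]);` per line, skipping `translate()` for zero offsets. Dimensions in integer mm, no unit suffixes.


translate([279, 446, 0]) cube([3165, 133, 2019]);


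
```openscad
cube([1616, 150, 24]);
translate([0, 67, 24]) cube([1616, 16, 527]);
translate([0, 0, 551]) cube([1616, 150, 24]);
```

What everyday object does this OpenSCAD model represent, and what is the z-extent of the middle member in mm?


An I-beam. The web height is 527 mm.

Two wide flanges with a thin centred web — an I-beam. Overall 575 mm minus two 24 mm flanges gives a web of 575 − 2·24 = 527 mm.


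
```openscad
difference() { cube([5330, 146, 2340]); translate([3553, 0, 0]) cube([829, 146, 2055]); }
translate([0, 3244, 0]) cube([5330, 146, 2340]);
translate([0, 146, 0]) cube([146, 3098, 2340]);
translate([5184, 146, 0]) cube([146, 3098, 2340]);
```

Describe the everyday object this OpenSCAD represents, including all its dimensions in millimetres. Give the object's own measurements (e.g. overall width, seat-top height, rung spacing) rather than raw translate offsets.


A single room: four walls, each 2340 mm tall and 146 mm thick, enclosing an outside footprint 5330×3390 mm (x × y), no floor or roof. The front and back walls (−y and +y sides) run the full x-width; the side walls fit between their inner faces. A door opening 829 mm wide and 2055 mm tall is cut through the front wall from the floor up, its −x edge 3553 mm from the wall's −x end.


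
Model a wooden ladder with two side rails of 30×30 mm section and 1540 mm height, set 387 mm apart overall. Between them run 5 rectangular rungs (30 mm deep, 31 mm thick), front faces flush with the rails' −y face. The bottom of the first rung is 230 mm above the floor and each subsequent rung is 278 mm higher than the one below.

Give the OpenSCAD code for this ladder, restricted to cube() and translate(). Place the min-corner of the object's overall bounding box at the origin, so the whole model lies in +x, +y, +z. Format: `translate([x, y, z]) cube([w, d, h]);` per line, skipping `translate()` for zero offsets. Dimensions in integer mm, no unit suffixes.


cube([30, 30, 1540]);
translate([357, 0, 0]) cube([30, 30, 1540]);
translate([30, 0, 230]) cube([327, 30, 31]);
translate([30, 0, 508]) cube([327, 30, 31]);
translate([30, 0, 786]) cube([327, 30, 31]);
translate([30, 0, 1064]) cube([327, 30, 31]);
translate([30, 0, 1342]) cube([327, 30, 31]);


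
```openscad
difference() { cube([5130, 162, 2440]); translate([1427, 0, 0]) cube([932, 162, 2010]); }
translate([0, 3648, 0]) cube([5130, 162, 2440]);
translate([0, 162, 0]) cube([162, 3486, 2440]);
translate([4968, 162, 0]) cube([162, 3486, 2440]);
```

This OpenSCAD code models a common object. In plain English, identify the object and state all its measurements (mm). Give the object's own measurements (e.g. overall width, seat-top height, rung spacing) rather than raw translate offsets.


A single room: four walls, each 2440 mm tall and 162 mm thick, enclosing an outside footprint 5130×3810 mm (x × y), no floor or roof. The front and back walls (−y and +y sides) run the full x-width; the side walls fit between their inner faces. A door opening 932 mm wide and 2010 mm tall is cut through the front wall from the floor up, its −x edge 1427 mm from the wall's −x end.


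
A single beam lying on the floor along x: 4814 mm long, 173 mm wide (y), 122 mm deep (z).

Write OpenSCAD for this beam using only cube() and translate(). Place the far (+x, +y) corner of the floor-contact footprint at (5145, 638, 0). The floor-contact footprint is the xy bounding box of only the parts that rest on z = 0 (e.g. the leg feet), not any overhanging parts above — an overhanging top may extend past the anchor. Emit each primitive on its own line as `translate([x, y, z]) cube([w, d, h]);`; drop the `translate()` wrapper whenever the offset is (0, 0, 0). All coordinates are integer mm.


translate([331, 465, 0]) cube([4814, 173, 122]);


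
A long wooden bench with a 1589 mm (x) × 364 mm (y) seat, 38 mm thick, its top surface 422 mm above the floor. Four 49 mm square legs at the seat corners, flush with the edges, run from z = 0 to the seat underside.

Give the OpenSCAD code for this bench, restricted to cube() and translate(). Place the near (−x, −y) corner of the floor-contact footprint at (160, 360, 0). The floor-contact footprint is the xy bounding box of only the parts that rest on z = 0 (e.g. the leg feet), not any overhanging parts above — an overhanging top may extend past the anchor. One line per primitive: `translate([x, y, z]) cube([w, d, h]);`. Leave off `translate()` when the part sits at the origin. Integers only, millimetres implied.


translate([160, 360, 384]) cube([1589, 364, 38]);
translate([160, 360, 0]) cube([49, 49, 384]);
translate([160, 675, 0]) cube([49, 49, 384]);
translate([1700, 360, 0]) cube([49, 49, 384]);
translate([1700, 675, 0]) cube([49, 49, 384]);


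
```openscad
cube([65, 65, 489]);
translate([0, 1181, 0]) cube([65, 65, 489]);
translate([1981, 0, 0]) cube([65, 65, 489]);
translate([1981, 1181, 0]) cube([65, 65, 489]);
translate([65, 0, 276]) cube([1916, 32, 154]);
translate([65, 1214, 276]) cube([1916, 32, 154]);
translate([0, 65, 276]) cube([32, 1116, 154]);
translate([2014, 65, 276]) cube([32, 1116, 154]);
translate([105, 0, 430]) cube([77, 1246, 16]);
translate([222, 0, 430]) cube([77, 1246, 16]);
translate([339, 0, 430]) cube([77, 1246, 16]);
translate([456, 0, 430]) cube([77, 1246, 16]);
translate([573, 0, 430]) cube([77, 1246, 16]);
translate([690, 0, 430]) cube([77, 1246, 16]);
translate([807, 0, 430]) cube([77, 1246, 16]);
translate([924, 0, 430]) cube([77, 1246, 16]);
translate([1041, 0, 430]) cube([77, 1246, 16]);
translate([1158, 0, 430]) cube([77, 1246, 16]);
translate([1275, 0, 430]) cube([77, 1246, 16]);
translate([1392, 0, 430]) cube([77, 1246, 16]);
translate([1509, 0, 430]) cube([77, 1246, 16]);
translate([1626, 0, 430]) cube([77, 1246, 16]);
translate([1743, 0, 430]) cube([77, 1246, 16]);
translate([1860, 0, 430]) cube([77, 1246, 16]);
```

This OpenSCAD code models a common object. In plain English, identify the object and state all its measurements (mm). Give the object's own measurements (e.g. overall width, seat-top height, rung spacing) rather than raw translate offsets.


A bed frame 2046 mm long (x) by 1246 mm wide (y). Four 65×65 mm corner posts, 489 mm tall, at the corners of the footprint. Four rails of 32 mm thickness and 154 mm height run between adjacent posts with their undersides at z = 276 mm, their outer faces flush with the outside of the frame (the two x-running rails run between the posts' inner faces; the two y-running rails run between the posts' inner faces). 16 slats, each 77 mm wide (x) and 16 mm thick, lie across the top of the two x-running rails, running the full 1246 mm width of the frame in y; along x they sit between the end posts with a 40 mm gap after the −x posts and between neighbouring slats, leaving 44 mm before the +x posts.


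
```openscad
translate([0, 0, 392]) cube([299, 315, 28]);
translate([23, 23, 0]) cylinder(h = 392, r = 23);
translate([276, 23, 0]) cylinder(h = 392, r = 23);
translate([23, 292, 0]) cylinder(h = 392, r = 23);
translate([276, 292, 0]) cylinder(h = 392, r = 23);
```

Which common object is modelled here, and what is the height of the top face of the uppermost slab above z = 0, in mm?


A stool. The seat height is 420 mm.

A 299×315×28 slab at z = 392 on four corner cylinders — a stool. The seat top is 392 + 28 = 420 mm.


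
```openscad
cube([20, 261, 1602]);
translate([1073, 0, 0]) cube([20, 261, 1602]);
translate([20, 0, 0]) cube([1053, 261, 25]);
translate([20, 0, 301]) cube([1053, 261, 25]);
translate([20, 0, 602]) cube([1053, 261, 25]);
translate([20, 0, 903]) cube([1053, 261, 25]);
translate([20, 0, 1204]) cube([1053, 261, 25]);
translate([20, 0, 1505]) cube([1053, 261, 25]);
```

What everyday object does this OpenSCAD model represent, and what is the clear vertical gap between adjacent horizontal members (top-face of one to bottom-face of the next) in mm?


A bookshelf. The clear shelf gap is 276 mm.

Two tall side panels with 6 horizontal boards between them — a bookshelf. The first two shelf undersides are at z = 0 and z = 301; with shelf thickness 25, the clear gap is 301 − 0 − 25 = 276 mm.


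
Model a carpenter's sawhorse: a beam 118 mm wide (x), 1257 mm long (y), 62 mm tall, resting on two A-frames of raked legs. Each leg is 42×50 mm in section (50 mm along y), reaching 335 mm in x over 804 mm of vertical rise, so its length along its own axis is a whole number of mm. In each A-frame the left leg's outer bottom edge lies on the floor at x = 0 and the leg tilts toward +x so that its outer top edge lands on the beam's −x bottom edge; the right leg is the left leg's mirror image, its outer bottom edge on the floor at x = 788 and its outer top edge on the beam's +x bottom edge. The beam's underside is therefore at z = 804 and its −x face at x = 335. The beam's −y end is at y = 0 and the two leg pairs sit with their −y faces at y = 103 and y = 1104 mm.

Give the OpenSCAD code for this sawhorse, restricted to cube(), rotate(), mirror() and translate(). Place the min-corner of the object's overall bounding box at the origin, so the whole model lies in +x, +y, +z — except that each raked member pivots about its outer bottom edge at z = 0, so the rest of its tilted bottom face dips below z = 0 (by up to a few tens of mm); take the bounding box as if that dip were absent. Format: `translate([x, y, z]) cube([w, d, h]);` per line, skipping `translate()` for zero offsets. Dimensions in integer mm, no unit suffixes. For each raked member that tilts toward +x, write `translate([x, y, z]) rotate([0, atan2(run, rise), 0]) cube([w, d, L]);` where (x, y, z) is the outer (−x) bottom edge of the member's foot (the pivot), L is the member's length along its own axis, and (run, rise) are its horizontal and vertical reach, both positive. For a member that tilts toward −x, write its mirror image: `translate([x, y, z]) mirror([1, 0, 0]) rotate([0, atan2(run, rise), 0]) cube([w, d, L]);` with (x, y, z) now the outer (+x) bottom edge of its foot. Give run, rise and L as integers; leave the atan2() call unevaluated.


// leg length = √(335² + 804²) = 871
// right-leg outer foot x = 2·335 + 118 = 788
// beam min-corner = (335, 0, 804)
translate([335, 0, 804]) cube([118, 1257, 62]);
translate([0, 103, 0]) rotate([0, atan2(335, 804), 0]) cube([42, 50, 871]);
translate([788, 103, 0]) mirror([1, 0, 0]) rotate([0, atan2(335, 804), 0]) cube([42, 50, 871]);
translate([0, 1104, 0]) rotate([0, atan2(335, 804), 0]) cube([42, 50, 871]);
translate([788, 1104, 0]) mirror([1, 0, 0]) rotate([0, atan2(335, 804), 0]) cube([42, 50, 871]);


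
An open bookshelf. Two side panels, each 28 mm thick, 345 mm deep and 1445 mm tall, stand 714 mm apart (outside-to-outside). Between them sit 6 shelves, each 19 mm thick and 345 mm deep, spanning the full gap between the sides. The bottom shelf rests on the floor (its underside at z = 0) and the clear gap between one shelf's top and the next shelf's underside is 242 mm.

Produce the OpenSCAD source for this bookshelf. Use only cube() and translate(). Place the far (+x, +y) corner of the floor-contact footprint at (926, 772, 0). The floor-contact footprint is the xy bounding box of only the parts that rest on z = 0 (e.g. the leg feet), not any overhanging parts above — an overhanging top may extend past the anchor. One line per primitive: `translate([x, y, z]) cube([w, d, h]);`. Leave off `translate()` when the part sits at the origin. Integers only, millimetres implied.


translate([212, 427, 0]) cube([28, 345, 1445]);
translate([898, 427, 0]) cube([28, 345, 1445]);
translate([240, 427, 0]) cube([658, 345, 19]);
translate([240, 427, 261]) cube([658, 345, 19]);
translate([240, 427, 522]) cube([658, 345, 19]);
translate([240, 427, 783]) cube([658, 345, 19]);
translate([240, 427, 1044]) cube([658, 345, 19]);
translate([240, 427, 1305]) cube([658, 345, 19]);


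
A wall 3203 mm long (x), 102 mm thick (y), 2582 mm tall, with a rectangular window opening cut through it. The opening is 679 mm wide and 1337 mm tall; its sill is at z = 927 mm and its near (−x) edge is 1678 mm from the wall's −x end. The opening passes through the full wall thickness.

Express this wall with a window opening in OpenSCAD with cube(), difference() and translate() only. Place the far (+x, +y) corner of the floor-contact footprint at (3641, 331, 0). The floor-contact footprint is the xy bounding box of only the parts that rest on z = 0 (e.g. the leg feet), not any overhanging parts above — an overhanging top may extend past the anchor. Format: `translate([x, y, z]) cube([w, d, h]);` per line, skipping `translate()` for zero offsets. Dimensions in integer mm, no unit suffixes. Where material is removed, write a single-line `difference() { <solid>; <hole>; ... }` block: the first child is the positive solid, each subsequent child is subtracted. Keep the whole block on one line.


difference() { translate([438, 229, 0]) cube([3203, 102, 2582]); translate([2116, 229, 927]) cube([679, 102, 1337]); }


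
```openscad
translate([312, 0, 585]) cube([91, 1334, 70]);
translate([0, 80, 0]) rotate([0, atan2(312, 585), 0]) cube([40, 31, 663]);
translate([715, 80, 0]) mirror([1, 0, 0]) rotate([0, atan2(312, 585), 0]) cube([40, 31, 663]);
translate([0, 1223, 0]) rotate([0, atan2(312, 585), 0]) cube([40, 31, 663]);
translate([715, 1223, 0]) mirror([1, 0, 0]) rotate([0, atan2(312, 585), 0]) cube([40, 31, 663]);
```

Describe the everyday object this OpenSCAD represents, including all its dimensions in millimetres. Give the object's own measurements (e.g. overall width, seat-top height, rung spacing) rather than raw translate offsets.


A sawhorse. A 91×1334×70 mm beam (x, y, z) sits on two A-frame leg pairs. Each pair is two raked legs of 40×31 mm section (31 mm along y) splaying symmetrically in x. Each leg rises 585 mm vertically over 312 mm of horizontal reach and is 663 mm long along its own axis. Every leg's outer bottom edge rests on the floor and its outer top edge meets a bottom edge of the beam — the left legs (tilting toward +x) meet the beam's −x bottom edge, the right legs (their mirror images, tilting toward −x) meet its +x bottom edge — so the leg tops tuck under the beam, the beam's underside is 585 mm above the floor, and the feet are 715 mm apart outside-to-outside with the beam centred between them. The two leg pairs are set in 80 mm from either end of the beam.


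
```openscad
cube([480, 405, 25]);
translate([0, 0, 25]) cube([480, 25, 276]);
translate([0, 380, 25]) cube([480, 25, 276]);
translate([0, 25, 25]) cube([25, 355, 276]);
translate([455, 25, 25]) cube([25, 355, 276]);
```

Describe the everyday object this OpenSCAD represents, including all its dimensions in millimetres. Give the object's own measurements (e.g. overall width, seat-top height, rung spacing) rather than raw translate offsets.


An open-topped rectangular box: outside dimensions 480×405×301 mm, with a uniform wall and base thickness of 25 mm. The base is a full 480×405 slab on the floor; four walls sit on top of the base. The front and back walls (the −y and +y sides) span the full width; the two side walls fit between them.


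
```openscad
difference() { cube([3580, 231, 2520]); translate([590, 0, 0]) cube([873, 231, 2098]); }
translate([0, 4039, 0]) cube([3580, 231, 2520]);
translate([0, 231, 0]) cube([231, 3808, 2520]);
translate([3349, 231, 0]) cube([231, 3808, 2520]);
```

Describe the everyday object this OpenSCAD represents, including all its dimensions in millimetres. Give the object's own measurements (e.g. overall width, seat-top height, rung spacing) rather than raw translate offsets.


A single room: four walls, each 2520 mm tall and 231 mm thick, enclosing an outside footprint 3580×4270 mm (x × y), no floor or roof. The front and back walls (−y and +y sides) run the full x-width; the side walls fit between their inner faces. A door opening 873 mm wide and 2098 mm tall is cut through the front wall from the floor up, its −x edge 590 mm from the wall's −x end.


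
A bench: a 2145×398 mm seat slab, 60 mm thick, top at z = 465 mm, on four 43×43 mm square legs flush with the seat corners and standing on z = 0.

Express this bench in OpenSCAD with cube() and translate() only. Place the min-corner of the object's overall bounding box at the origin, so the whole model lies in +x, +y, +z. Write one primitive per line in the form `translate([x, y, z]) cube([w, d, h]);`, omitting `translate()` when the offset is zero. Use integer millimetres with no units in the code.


translate([0, 0, 405]) cube([2145, 398, 60]);
cube([43, 43, 405]);
translate([0, 355, 0]) cube([43, 43, 405]);
translate([2102, 0, 0]) cube([43, 43, 405]);
translate([2102, 355, 0]) cube([43, 43, 405]);


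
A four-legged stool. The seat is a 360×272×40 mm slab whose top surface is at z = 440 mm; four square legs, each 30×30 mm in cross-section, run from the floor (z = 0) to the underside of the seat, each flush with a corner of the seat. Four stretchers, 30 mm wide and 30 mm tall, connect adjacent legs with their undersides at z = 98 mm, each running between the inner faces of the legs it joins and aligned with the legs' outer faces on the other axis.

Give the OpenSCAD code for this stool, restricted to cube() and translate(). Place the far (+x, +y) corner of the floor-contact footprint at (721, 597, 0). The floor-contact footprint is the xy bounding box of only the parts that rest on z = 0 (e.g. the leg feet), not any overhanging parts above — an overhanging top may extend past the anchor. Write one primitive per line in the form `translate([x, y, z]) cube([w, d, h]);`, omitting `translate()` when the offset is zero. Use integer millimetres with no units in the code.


translate([361, 325, 400]) cube([360, 272, 40]);
translate([361, 325, 0]) cube([30, 30, 400]);
translate([691, 325, 0]) cube([30, 30, 400]);
translate([361, 567, 0]) cube([30, 30, 400]);
translate([691, 567, 0]) cube([30, 30, 400]);
translate([391, 325, 98]) cube([300, 30, 30]);
translate([391, 567, 98]) cube([300, 30, 30]);
translate([361, 355, 98]) cube([30, 212, 30]);
translate([691, 355, 98]) cube([30, 212, 30]);


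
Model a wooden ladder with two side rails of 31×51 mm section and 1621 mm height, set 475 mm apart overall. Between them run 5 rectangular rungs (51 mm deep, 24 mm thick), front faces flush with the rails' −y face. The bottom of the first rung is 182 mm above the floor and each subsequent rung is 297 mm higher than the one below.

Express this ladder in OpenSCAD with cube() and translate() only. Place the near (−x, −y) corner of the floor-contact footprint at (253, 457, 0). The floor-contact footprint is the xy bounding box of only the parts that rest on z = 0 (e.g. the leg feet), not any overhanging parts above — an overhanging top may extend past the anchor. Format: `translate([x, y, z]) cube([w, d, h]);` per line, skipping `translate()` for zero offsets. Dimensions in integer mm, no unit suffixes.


translate([253, 457, 0]) cube([31, 51, 1621]);
translate([697, 457, 0]) cube([31, 51, 1621]);
translate([284, 457, 182]) cube([413, 51, 24]);
translate([284, 457, 479]) cube([413, 51, 24]);
translate([284, 457, 776]) cube([413, 51, 24]);
translate([284, 457, 1073]) cube([413, 51, 24]);
translate([284, 457, 1370]) cube([413, 51, 24]);


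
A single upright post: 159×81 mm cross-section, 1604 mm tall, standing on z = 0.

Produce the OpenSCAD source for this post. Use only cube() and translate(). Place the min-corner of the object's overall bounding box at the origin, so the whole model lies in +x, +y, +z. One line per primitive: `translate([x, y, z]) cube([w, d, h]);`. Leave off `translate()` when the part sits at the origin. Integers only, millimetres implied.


cube([159, 81, 1604]);


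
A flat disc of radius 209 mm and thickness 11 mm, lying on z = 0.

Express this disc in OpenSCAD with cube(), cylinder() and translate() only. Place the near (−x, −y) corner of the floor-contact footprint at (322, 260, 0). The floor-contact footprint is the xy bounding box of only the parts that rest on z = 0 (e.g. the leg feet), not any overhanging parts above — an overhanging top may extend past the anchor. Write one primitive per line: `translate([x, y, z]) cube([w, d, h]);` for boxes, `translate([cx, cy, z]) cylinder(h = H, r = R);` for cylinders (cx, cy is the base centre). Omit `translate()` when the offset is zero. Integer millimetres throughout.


translate([531, 469, 0]) cylinder(h = 11, r = 209);


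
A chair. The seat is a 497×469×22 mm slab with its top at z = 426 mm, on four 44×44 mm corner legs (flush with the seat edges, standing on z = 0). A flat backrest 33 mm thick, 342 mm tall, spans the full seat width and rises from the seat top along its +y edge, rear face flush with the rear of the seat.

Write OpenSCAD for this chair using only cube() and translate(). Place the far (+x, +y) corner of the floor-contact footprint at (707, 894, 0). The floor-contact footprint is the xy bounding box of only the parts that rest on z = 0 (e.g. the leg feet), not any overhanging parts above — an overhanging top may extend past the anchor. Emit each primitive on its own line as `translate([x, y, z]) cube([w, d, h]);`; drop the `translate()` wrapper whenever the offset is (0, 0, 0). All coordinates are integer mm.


translate([210, 425, 404]) cube([497, 469, 22]);
translate([210, 425, 0]) cube([44, 44, 404]);
translate([663, 425, 0]) cube([44, 44, 404]);
translate([210, 850, 0]) cube([44, 44, 404]);
translate([663, 850, 0]) cube([44, 44, 404]);
translate([210, 861, 426]) cube([497, 33, 342]);


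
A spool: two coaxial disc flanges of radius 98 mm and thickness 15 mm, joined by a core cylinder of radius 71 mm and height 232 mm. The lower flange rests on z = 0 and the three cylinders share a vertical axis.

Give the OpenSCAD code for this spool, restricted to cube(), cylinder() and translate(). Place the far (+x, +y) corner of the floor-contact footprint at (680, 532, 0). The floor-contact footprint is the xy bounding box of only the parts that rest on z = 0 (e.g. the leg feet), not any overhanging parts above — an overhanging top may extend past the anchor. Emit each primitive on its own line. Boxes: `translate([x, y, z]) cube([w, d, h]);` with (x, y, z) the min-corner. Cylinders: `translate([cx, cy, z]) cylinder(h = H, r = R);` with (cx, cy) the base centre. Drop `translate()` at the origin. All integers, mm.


translate([582, 434, 0]) cylinder(h = 15, r = 98);
translate([582, 434, 15]) cylinder(h = 232, r = 71);
translate([582, 434, 247]) cylinder(h = 15, r = 98);


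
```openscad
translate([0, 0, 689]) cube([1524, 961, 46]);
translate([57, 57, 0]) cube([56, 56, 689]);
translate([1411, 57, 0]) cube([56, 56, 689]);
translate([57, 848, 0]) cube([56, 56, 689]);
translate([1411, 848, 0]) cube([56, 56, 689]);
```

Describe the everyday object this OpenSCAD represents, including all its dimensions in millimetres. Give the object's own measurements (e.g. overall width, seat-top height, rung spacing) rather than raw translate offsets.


A rectangular dining table. The top is 1524×961×46 mm with its upper surface at z = 735 mm. It stands on four 56×56 mm square legs, each inset 57 mm from the nearest pair of top edges, running from the floor to the underside of the top.


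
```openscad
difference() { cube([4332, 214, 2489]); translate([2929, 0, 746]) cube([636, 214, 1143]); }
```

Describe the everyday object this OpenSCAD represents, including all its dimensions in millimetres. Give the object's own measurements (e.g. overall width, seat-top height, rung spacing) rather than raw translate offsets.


A wall 4332 mm long (x), 214 mm thick (y), 2489 mm tall, with a rectangular window opening cut through it. The opening is 636 mm wide and 1143 mm tall; its sill is at z = 746 mm and its near (−x) edge is 2929 mm from the wall's −x end. The opening passes through the full wall thickness.


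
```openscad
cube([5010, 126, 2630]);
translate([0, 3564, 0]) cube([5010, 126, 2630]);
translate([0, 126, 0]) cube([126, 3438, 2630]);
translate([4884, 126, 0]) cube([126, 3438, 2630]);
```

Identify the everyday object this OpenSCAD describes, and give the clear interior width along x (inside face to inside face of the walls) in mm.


A house (or room) frame. The interior width is 4758 mm.

Four 2630 mm walls enclosing a rectangle with no floor or roof — a room or house frame. Outside width is 5010 mm and wall thickness is 126 mm, so the interior width is 5010 − 2 × 126 = 4758 mm.


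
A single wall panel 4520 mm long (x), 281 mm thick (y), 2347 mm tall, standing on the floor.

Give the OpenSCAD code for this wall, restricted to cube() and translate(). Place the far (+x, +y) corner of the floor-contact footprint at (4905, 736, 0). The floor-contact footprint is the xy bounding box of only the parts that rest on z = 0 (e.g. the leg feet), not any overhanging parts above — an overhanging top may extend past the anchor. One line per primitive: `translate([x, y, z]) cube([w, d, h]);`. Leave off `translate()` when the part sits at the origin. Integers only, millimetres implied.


translate([385, 455, 0]) cube([4520, 281, 2347]);


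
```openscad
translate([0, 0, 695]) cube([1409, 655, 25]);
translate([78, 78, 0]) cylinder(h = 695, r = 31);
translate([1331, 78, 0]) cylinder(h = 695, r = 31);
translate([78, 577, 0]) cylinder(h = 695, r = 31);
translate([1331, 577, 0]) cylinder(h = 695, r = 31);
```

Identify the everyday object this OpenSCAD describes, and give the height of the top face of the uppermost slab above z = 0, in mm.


A table. The table height is 720 mm.

A 1409×655×25 slab sits at z = 695 on four Ø62 mm round legs — a table. The top surface is at 695 + 25 = 720 mm.


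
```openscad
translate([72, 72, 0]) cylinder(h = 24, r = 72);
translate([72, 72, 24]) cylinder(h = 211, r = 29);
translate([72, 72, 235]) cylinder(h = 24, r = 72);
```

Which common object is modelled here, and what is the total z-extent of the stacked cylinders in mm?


A spool. The overall height is 259 mm.

Three coaxial cylinders, large–small–large — a spool. Two 24 mm flanges and a 211 mm core give 24 + 211 + 24 = 259 mm.


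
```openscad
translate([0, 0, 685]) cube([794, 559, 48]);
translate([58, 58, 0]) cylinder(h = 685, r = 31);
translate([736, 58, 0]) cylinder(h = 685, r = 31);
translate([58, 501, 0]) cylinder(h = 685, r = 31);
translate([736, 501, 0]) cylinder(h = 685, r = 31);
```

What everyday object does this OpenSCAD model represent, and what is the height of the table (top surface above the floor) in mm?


A table. The table height is 733 mm.

A 794×559×48 slab sits at z = 685 on four Ø62 mm round legs — a table. The top surface is at 685 + 48 = 733 mm.


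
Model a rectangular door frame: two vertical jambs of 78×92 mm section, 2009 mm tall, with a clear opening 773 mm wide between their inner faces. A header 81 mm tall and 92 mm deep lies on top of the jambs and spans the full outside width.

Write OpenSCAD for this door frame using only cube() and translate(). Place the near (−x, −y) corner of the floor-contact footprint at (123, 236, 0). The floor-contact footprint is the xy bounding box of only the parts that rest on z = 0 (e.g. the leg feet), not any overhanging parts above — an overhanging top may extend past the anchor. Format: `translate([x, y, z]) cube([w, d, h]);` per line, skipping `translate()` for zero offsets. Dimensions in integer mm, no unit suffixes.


translate([123, 236, 0]) cube([78, 92, 2009]);
translate([974, 236, 0]) cube([78, 92, 2009]);
translate([123, 236, 2009]) cube([929, 92, 81]);


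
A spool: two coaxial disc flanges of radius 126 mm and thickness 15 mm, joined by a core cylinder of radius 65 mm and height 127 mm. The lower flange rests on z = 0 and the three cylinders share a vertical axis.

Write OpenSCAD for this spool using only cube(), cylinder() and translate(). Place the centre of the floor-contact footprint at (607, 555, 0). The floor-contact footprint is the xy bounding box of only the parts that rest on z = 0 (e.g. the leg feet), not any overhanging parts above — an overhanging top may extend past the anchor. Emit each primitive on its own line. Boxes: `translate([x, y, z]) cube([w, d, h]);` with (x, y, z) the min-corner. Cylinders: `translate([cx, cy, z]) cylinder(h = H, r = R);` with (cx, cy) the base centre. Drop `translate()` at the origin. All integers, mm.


translate([607, 555, 0]) cylinder(h = 15, r = 126);
translate([607, 555, 15]) cylinder(h = 127, r = 65);
translate([607, 555, 142]) cylinder(h = 15, r = 126);


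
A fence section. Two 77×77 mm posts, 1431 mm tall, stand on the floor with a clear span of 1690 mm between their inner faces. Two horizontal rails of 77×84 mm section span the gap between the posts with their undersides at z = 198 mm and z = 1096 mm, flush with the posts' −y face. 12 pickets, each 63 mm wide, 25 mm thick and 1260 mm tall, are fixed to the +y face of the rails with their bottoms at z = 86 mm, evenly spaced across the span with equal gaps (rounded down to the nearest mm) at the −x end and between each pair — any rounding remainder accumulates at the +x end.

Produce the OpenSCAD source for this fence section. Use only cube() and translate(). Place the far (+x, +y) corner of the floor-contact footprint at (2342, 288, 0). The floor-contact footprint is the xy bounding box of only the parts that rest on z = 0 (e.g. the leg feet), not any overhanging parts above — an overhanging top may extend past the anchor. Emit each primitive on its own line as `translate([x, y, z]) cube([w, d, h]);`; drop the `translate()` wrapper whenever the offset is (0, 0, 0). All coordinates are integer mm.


translate([498, 211, 0]) cube([77, 77, 1431]);
translate([2265, 211, 0]) cube([77, 77, 1431]);
translate([575, 211, 198]) cube([1690, 77, 84]);
translate([575, 211, 1096]) cube([1690, 77, 84]);
translate([646, 288, 86]) cube([63, 25, 1260]);
translate([780, 288, 86]) cube([63, 25, 1260]);
translate([914, 288, 86]) cube([63, 25, 1260]);
translate([1048, 288, 86]) cube([63, 25, 1260]);
translate([1182, 288, 86]) cube([63, 25, 1260]);
translate([1316, 288, 86]) cube([63, 25, 1260]);
translate([1450, 288, 86]) cube([63, 25, 1260]);
translate([1584, 288, 86]) cube([63, 25, 1260]);
translate([1718, 288, 86]) cube([63, 25, 1260]);
translate([1852, 288, 86]) cube([63, 25, 1260]);
translate([1986, 288, 86]) cube([63, 25, 1260]);
translate([2120, 288, 86]) cube([63, 25, 1260]);


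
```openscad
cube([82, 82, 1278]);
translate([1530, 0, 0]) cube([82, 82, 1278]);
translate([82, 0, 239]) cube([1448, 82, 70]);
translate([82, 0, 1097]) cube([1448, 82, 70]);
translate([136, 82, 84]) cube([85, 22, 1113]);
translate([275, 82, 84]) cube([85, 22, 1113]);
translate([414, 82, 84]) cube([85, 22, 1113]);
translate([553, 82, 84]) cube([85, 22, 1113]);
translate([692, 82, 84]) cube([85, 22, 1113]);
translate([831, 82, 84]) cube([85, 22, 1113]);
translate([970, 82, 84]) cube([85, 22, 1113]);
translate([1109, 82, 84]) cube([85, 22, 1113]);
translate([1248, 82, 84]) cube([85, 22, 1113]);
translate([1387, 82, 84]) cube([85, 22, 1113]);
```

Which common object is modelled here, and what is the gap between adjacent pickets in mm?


A fence section. The picket gap is 54 mm.

Two posts, two rails, 10 pickets — a fence section. Span 1448 mm holds 10 pickets of 85 mm with 11 equal gaps: ⌊(1448 − 10·85) / 11⌋ = 54 mm.


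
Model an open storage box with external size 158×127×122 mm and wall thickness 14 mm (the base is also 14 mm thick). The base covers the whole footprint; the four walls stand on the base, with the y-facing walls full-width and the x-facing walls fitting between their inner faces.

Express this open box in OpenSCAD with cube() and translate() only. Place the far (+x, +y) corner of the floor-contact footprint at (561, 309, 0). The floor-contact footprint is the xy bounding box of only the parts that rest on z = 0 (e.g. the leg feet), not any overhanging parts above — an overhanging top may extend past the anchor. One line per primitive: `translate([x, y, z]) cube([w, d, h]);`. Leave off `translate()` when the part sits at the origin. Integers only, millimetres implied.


translate([403, 182, 0]) cube([158, 127, 14]);
translate([403, 182, 14]) cube([158, 14, 108]);
translate([403, 295, 14]) cube([158, 14, 108]);
translate([403, 196, 14]) cube([14, 99, 108]);
translate([547, 196, 14]) cube([14, 99, 108]);


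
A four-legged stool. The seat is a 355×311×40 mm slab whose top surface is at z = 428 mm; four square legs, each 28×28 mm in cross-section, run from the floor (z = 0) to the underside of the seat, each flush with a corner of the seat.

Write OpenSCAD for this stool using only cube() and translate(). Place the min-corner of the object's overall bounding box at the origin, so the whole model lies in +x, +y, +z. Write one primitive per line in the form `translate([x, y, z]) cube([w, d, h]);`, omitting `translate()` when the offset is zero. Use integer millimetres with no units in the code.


translate([0, 0, 388]) cube([355, 311, 40]);
cube([28, 28, 388]);
translate([327, 0, 0]) cube([28, 28, 388]);
translate([0, 283, 0]) cube([28, 28, 388]);
translate([327, 283, 0]) cube([28, 28, 388]);


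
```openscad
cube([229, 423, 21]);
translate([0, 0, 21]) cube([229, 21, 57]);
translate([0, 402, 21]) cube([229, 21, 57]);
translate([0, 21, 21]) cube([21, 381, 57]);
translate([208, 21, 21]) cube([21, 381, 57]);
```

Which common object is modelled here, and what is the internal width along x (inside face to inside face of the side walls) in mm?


An open box. The internal width is 187 mm.

A 229×423 base slab with four walls standing on it — an open box. The base is 229 mm wide and the walls are 21 mm thick, so the internal width is 229 − 2 × 21 = 187 mm.


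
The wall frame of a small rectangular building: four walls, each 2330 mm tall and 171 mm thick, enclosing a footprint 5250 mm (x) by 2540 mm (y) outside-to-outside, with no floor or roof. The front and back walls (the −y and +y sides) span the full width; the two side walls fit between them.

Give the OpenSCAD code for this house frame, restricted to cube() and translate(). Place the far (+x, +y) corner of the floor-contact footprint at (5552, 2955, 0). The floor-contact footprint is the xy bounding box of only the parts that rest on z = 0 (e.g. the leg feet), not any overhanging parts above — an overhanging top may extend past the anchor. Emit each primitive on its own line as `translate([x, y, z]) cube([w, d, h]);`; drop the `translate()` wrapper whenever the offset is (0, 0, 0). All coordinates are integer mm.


translate([302, 415, 0]) cube([5250, 171, 2330]);
translate([302, 2784, 0]) cube([5250, 171, 2330]);
translate([302, 586, 0]) cube([171, 2198, 2330]);
translate([5381, 586, 0]) cube([171, 2198, 2330]);


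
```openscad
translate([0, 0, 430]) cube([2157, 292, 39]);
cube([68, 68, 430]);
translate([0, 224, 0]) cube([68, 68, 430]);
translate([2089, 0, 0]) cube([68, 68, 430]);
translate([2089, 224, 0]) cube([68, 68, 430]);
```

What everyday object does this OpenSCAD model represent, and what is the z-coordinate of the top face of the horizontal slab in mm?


A bench. The seat-top height is 469 mm.

A long slab on four corner posts — a bench. The slab sits at z = 430 with thickness 39, so the top is 430 + 39 = 469 mm.


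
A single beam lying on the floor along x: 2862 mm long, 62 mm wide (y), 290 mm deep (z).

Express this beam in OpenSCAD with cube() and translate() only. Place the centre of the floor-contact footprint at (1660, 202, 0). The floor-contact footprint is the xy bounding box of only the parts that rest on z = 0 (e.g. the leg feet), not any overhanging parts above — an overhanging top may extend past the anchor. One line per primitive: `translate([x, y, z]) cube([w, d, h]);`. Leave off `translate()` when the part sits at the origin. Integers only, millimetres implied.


translate([229, 171, 0]) cube([2862, 62, 290]);


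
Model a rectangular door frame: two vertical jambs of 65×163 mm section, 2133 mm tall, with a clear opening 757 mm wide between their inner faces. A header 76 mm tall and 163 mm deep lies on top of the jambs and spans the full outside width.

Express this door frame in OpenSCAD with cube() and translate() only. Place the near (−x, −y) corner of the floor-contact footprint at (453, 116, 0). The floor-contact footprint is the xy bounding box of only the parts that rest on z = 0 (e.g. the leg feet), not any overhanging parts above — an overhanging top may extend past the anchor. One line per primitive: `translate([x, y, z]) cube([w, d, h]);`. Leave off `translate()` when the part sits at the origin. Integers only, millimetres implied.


translate([453, 116, 0]) cube([65, 163, 2133]);
translate([1275, 116, 0]) cube([65, 163, 2133]);
translate([453, 116, 2133]) cube([887, 163, 76]);


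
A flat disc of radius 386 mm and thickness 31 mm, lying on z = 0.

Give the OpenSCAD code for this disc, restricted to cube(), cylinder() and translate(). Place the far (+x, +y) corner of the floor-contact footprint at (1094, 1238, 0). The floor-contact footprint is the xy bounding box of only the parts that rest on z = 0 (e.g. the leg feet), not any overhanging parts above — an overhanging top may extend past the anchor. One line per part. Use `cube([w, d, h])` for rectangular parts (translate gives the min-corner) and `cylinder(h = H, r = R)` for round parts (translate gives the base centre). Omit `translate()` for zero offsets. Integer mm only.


translate([708, 852, 0]) cylinder(h = 31, r = 386);


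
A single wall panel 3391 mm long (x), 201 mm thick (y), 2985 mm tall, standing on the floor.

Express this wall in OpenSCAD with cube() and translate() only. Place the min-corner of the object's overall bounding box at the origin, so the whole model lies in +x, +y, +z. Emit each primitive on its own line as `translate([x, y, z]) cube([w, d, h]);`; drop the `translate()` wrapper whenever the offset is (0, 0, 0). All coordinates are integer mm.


cube([3391, 201, 2985]);


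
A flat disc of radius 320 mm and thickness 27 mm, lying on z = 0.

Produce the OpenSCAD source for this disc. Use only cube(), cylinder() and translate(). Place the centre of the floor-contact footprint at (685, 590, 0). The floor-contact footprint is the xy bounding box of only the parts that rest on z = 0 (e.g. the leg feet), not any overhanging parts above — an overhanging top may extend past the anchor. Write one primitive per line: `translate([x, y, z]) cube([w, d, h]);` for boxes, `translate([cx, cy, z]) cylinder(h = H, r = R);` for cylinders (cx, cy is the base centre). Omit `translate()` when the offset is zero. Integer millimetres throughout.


translate([685, 590, 0]) cylinder(h = 27, r = 320);
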